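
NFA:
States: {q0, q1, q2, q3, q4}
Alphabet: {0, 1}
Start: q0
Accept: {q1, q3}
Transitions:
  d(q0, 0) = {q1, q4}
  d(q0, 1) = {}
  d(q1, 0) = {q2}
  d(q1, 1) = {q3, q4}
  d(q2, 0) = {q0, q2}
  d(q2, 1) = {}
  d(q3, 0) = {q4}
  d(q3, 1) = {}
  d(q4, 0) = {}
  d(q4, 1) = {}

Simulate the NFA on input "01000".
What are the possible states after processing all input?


Start: {q0}
  --0--> {q1, q4}
  --1--> {q3, q4}
  --0--> {q4}
  --0--> {}
  --0--> {}

{} (empty set, no valid transitions)


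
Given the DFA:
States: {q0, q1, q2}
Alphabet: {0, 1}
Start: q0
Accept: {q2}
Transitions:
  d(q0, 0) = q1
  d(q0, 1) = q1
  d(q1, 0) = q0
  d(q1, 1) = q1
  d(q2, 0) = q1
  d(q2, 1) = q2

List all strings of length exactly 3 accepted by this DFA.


All strings of length 3: 8 total
Accepted: 0

None


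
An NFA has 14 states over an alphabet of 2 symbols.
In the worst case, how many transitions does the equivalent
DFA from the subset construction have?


Subset construction: one DFA state per subset of NFA states = 2^14 = 16384 states.
Each DFA state has 2 outgoing transitions: 16384 * 2 = 32768

32768


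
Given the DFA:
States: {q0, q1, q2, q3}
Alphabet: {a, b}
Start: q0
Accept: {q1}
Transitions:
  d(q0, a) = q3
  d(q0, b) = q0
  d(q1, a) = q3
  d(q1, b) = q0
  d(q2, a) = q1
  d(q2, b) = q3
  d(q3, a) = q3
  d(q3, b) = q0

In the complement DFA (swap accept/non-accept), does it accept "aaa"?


Trace: q0 -> q3 -> q3 -> q3
Final: q3
Original accept: {q1}
Complement: q3 is not in original accept

Yes, complement accepts (original rejects)


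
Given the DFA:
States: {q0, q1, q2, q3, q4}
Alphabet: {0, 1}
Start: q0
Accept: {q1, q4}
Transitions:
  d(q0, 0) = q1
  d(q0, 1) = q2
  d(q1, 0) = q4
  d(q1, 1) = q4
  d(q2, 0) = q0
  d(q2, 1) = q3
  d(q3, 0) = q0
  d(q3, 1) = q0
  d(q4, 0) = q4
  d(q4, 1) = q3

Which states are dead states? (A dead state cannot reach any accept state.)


Forward reachability from each state:
  q0 -> reaches accept state q1 (live)
  q1 -> reaches accept state q1 (live)
  q2 -> reaches accept state q1 (live)
  q3 -> reaches accept state q1 (live)
  q4 -> reaches accept state q1 (live)

None (all states can reach an accept state)


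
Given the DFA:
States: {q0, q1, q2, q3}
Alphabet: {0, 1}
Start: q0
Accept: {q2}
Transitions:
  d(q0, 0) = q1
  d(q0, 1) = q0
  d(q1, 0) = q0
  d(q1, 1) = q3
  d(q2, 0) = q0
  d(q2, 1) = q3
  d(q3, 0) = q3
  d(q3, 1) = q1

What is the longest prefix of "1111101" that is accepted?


Run the DFA, marking each prefix where the state is accepting:
  "" -> q0 [reject]
  "1" -> q0 [reject]
  "11" -> q0 [reject]
  "111" -> q0 [reject]
  "1111" -> q0 [reject]
  "11111" -> q0 [reject]
  "111110" -> q1 [reject]
  "1111101" -> q3 [reject]

No prefix is accepted


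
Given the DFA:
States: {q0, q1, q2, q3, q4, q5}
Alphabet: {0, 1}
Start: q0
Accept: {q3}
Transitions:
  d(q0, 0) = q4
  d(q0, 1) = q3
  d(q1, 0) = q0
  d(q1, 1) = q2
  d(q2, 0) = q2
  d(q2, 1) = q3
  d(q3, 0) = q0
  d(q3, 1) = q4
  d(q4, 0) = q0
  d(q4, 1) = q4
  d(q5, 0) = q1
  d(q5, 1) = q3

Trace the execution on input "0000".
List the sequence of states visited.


Input: 0000
d(q0, 0) = q4
d(q4, 0) = q0
d(q0, 0) = q4
d(q4, 0) = q0


q0 -> q4 -> q0 -> q4 -> q0


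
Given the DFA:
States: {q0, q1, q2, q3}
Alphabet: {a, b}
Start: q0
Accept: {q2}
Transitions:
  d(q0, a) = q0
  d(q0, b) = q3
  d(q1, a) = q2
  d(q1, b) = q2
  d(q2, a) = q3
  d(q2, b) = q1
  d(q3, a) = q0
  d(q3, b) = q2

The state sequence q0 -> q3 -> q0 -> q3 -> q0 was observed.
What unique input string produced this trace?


Trace back each transition to find the symbol:
  q0 --[b]--> q3
  q3 --[a]--> q0
  q0 --[b]--> q3
  q3 --[a]--> q0

"baba"


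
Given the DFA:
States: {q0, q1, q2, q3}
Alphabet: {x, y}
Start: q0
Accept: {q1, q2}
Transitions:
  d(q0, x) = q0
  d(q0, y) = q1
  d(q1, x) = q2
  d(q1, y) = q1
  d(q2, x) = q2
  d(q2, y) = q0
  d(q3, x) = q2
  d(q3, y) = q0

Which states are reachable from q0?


BFS from q0:
  layer 0: {q0}
  layer 1: {q1}
  layer 2: {q2}

{q0, q1, q2}


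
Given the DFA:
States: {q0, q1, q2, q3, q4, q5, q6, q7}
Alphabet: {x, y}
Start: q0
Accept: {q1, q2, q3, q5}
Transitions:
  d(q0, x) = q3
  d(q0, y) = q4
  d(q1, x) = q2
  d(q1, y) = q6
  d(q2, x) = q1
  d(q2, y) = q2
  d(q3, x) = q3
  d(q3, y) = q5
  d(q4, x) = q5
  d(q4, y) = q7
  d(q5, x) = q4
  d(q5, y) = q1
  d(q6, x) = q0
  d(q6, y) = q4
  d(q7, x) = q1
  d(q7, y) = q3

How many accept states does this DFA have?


Accept states listed: {q1, q2, q3, q5}
Counting: q1(1) q2(2) q3(3) q5(4)

4


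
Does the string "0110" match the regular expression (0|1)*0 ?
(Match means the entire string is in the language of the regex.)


|string| = 4; first = '0'; last = '0'

Yes, "0110" matches (0|1)*0


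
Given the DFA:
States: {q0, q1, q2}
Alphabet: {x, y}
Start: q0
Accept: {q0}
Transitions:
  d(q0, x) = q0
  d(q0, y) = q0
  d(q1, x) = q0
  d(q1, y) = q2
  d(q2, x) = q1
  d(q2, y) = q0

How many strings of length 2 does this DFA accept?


Enumerating all length-2 strings:
  "xx" -> q0 [accept]
  "xy" -> q0 [accept]
  "yx" -> q0 [accept]
  "yy" -> q0 [accept]

4 out of 4


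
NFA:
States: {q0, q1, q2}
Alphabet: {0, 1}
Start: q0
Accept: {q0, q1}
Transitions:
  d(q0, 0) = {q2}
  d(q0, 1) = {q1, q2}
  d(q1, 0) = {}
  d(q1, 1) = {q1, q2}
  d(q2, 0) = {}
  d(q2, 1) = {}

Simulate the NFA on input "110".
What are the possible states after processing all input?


Start: {q0}
  --1--> {q1, q2}
  --1--> {q1, q2}
  --0--> {}

{} (empty set, no valid transitions)


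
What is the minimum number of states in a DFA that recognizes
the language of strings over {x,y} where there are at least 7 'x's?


States: count = 0, 1, ..., 6, and a final '>= 7' state.
Total: 7 + 1 = 8. Accept = '>= 7' state.

8


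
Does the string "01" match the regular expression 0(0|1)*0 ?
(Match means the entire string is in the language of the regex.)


|string| = 2; first = '0'; last = '1'

No, "01" does not match 0(0|1)*0


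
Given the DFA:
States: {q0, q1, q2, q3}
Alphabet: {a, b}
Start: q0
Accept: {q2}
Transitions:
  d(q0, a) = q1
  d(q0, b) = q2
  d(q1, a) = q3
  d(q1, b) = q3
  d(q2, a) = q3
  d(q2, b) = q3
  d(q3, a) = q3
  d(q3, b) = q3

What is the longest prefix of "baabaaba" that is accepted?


Run the DFA, marking each prefix where the state is accepting:
  "" -> q0 [reject]
  "b" -> q2 [accept]
  "ba" -> q3 [reject]
  "baa" -> q3 [reject]
  "baab" -> q3 [reject]
  "baaba" -> q3 [reject]
  "baabaa" -> q3 [reject]
  "baabaab" -> q3 [reject]
  "baabaaba" -> q3 [reject]

"b"


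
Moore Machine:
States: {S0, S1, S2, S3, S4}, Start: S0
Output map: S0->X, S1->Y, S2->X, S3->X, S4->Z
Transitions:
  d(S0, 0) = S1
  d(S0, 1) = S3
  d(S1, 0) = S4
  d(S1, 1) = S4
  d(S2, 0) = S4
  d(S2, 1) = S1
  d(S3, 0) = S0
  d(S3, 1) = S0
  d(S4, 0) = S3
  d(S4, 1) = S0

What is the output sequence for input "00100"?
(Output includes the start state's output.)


Start: S0 (output X)
  --0--> S1 (output Y)
  --0--> S4 (output Z)
  --1--> S0 (output X)
  --0--> S1 (output Y)
  --0--> S4 (output Z)

"XYZXYZ"


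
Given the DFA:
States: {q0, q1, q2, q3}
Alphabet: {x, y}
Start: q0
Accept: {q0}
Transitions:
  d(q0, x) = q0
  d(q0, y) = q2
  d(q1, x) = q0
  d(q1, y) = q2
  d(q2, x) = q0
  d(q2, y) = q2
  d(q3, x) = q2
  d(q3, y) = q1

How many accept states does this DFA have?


Accept states listed: {q0}
Counting: q0(1)

1


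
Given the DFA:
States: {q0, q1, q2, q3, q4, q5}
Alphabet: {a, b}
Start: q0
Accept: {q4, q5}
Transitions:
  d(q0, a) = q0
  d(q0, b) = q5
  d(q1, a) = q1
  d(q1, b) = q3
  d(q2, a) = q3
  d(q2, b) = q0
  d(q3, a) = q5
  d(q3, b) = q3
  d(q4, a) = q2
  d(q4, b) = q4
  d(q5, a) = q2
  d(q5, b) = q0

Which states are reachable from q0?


BFS from q0:
  layer 0: {q0}
  layer 1: {q5}
  layer 2: {q2}
  layer 3: {q3}

{q0, q2, q3, q5}


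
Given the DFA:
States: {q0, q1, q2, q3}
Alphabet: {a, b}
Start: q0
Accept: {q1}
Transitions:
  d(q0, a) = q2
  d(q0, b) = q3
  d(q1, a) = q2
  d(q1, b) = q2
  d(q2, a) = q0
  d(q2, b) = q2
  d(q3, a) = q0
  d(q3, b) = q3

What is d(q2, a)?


Looking up transition d(q2, a)

q0


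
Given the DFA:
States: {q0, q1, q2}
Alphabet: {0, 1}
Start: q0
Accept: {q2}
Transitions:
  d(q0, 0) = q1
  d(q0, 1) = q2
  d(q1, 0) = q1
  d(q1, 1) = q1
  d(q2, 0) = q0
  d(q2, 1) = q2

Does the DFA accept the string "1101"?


Trace: q0 -> q2 -> q2 -> q0 -> q2
Final state: q2
Accept states: {q2}

Yes, accepted (final state q2 is an accept state)


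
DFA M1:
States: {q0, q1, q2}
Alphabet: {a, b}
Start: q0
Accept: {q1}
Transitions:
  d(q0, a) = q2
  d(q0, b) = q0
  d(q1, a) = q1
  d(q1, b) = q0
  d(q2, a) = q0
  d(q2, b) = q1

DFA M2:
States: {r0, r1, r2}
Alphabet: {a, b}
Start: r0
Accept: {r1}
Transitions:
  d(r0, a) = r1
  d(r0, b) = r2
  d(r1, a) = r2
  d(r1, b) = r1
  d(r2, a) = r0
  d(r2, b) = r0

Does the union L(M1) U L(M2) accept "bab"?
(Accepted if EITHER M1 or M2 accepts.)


M1: final=q1 accepted=True
M2: final=r2 accepted=False

Yes, union accepts


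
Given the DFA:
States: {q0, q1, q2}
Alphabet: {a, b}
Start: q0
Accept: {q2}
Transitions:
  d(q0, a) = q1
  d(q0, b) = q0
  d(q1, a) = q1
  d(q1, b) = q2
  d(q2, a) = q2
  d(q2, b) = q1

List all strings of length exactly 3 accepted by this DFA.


All strings of length 3: 8 total
Accepted: 3

"aab", "aba", "bab"


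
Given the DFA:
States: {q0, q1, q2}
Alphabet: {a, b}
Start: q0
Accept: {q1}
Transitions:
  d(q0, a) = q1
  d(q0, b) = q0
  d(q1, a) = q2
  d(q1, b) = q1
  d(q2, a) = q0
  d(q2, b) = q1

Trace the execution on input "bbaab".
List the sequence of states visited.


Input: bbaab
d(q0, b) = q0
d(q0, b) = q0
d(q0, a) = q1
d(q1, a) = q2
d(q2, b) = q1


q0 -> q0 -> q0 -> q1 -> q2 -> q1


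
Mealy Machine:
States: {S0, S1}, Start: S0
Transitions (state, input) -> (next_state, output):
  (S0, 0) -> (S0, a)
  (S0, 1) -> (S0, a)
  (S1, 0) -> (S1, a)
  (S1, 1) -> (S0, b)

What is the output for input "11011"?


Step-by-step:
  (S0, 1) -> (S0, a)
  (S0, 1) -> (S0, a)
  (S0, 0) -> (S0, a)
  (S0, 1) -> (S0, a)
  (S0, 1) -> (S0, a)

"aaaaa"


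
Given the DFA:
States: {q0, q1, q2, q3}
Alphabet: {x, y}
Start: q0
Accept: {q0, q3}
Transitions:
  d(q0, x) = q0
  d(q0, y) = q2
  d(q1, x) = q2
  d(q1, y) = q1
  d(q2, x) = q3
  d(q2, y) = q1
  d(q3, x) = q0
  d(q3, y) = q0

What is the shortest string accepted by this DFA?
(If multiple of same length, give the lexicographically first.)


BFS by string length (lex-first path to each state shown):
  len 0: q0<-""
Found accept state at length 0.

"" (empty string)


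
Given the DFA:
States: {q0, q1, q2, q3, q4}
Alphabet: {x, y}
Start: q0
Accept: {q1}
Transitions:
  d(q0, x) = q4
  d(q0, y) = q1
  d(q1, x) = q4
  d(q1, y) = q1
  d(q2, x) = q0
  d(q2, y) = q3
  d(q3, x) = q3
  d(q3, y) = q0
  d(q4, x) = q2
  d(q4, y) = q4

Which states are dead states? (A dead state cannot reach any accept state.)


Forward reachability from each state:
  q0 -> reaches accept state q1 (live)
  q1 -> reaches accept state q1 (live)
  q2 -> reaches accept state q1 (live)
  q3 -> reaches accept state q1 (live)
  q4 -> reaches accept state q1 (live)

None (all states can reach an accept state)


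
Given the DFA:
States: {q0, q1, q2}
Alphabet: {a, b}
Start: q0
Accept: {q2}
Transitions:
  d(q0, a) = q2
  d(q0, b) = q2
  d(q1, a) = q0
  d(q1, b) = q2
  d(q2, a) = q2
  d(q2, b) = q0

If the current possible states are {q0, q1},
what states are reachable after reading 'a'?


Apply transition on 'a' from each current state:
  d(q0, a) = q2
  d(q1, a) = q0

{q0, q2}


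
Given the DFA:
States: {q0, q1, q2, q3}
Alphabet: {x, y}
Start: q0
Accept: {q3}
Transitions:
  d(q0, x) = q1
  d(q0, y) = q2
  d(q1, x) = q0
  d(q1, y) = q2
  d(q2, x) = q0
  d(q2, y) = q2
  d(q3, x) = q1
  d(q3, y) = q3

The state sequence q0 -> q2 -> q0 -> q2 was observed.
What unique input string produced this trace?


Trace back each transition to find the symbol:
  q0 --[y]--> q2
  q2 --[x]--> q0
  q0 --[y]--> q2

"yxy"


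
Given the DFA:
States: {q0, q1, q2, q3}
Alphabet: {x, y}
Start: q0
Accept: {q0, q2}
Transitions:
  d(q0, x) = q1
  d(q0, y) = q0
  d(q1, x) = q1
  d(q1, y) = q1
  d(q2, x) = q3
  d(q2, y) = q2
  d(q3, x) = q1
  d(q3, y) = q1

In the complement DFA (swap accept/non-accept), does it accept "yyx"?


Trace: q0 -> q0 -> q0 -> q1
Final: q1
Original accept: {q0, q2}
Complement: q1 is not in original accept

Yes, complement accepts (original rejects)


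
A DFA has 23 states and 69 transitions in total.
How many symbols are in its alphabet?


Each state has exactly one transition per symbol.
|alphabet| = transitions / states = 69 / 23 = 3

3


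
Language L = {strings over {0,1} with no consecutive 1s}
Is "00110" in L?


'11' occurs at index 2

No, "00110" is not in L


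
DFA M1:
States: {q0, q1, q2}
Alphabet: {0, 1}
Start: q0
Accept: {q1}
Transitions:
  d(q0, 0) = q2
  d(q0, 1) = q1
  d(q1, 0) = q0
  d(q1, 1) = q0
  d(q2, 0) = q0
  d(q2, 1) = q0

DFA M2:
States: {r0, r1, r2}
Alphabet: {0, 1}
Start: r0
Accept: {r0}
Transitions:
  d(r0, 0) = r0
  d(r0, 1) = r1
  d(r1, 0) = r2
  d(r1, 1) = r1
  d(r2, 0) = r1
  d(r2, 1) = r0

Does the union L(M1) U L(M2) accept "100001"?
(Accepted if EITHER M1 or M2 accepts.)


M1: final=q0 accepted=False
M2: final=r1 accepted=False

No, union rejects (neither accepts)


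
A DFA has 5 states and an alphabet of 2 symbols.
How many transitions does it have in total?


Each state has exactly one transition per symbol.
5 * 2 = 10

10


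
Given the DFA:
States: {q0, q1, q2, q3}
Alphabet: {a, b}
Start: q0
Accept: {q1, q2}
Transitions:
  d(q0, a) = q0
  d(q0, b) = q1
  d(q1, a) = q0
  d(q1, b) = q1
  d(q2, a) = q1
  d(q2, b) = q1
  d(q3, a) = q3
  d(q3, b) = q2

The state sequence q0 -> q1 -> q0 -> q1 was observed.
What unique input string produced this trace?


Trace back each transition to find the symbol:
  q0 --[b]--> q1
  q1 --[a]--> q0
  q0 --[b]--> q1

"bab"


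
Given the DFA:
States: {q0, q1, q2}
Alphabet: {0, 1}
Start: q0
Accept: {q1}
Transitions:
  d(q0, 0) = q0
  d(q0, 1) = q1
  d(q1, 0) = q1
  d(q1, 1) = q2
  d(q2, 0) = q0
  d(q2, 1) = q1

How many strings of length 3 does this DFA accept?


Enumerating all length-3 strings:
  "000" -> q0 [reject]
  "001" -> q1 [accept]
  "010" -> q1 [accept]
  "011" -> q2 [reject]
  "100" -> q1 [accept]
  "101" -> q2 [reject]
  "110" -> q0 [reject]
  "111" -> q1 [accept]

4 out of 8


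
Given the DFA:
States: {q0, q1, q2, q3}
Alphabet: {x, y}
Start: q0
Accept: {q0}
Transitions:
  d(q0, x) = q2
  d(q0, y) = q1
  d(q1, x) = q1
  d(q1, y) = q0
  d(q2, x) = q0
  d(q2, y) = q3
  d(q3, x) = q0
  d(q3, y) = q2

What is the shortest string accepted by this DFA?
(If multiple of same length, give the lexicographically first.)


BFS by string length (lex-first path to each state shown):
  len 0: q0<-""
Found accept state at length 0.

"" (empty string)


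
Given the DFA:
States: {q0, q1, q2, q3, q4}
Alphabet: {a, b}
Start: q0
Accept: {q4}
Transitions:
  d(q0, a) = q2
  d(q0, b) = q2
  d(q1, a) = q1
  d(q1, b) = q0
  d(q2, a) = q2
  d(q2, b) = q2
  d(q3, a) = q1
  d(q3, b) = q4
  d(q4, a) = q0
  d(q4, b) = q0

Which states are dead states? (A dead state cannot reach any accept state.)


Forward reachability from each state:
  q0 -> reaches {q0, q2}, no accept state (dead)
  q1 -> reaches {q0, q1, q2}, no accept state (dead)
  q2 -> reaches {q2}, no accept state (dead)
  q3 -> reaches accept state q4 (live)
  q4 -> reaches accept state q4 (live)

{q0, q1, q2}


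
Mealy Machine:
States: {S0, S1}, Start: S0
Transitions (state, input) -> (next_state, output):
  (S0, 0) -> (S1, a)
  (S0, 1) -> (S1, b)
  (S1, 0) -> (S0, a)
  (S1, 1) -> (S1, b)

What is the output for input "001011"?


Step-by-step:
  (S0, 0) -> (S1, a)
  (S1, 0) -> (S0, a)
  (S0, 1) -> (S1, b)
  (S1, 0) -> (S0, a)
  (S0, 1) -> (S1, b)
  (S1, 1) -> (S1, b)

"aababb"


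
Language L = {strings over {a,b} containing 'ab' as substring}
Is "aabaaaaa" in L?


'ab' occurs at index 1

Yes, "aabaaaaa" is in L


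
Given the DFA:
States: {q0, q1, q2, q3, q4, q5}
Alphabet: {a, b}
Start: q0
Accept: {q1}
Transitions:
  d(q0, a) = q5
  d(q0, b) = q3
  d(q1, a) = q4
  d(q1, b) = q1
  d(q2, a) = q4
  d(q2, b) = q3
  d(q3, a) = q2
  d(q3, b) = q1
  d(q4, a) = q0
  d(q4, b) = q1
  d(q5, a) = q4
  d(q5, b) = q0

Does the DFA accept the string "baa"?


Trace: q0 -> q3 -> q2 -> q4
Final state: q4
Accept states: {q1}

No, rejected (final state q4 is not an accept state)


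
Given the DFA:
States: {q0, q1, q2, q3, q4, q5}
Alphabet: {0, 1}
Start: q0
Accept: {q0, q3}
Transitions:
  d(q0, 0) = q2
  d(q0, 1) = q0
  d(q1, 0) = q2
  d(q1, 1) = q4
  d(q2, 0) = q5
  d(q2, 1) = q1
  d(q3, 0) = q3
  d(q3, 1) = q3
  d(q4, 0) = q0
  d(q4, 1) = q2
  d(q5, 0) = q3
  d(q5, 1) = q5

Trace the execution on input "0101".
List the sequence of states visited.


Input: 0101
d(q0, 0) = q2
d(q2, 1) = q1
d(q1, 0) = q2
d(q2, 1) = q1


q0 -> q2 -> q1 -> q2 -> q1


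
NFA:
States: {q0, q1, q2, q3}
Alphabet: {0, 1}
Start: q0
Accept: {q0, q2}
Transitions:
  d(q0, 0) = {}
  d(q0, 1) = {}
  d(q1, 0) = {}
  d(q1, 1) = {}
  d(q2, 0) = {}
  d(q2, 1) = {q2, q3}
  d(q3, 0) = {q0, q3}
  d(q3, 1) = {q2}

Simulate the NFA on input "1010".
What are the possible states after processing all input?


Start: {q0}
  --1--> {}
  --0--> {}
  --1--> {}
  --0--> {}

{} (empty set, no valid transitions)


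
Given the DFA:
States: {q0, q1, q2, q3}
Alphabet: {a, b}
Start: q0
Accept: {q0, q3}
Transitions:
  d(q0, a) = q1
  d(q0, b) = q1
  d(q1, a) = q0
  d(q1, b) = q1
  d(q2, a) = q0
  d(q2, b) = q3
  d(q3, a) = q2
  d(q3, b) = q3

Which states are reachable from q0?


BFS from q0:
  layer 0: {q0}
  layer 1: {q1}

{q0, q1}


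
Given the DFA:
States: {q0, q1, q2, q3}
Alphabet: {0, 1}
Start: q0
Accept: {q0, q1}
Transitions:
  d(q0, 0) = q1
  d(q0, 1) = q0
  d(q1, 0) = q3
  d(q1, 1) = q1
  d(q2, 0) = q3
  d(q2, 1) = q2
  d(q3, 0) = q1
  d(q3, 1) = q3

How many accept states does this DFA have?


Accept states listed: {q0, q1}
Counting: q0(1) q1(2)

2


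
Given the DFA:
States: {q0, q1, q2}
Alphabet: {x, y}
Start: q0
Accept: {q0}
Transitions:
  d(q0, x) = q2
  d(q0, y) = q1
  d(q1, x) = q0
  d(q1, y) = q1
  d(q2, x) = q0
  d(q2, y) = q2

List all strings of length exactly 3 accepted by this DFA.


All strings of length 3: 8 total
Accepted: 2

"xyx", "yyx"


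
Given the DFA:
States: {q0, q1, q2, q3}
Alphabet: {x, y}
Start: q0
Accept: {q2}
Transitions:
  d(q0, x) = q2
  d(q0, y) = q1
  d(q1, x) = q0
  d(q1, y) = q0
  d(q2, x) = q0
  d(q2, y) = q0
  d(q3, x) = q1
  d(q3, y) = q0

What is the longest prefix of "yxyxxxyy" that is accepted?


Run the DFA, marking each prefix where the state is accepting:
  "" -> q0 [reject]
  "y" -> q1 [reject]
  "yx" -> q0 [reject]
  "yxy" -> q1 [reject]
  "yxyx" -> q0 [reject]
  "yxyxx" -> q2 [accept]
  "yxyxxx" -> q0 [reject]
  "yxyxxxy" -> q1 [reject]
  "yxyxxxyy" -> q0 [reject]

"yxyxx"


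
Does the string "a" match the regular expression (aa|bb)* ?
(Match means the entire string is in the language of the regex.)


|string| = 1; first = 'a'; last = 'a'

No, "a" does not match (aa|bb)*


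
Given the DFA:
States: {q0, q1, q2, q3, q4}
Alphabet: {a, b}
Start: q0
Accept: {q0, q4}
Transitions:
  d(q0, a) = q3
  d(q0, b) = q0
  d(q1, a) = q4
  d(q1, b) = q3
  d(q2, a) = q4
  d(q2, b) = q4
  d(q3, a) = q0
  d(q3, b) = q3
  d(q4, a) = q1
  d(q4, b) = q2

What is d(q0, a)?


Looking up transition d(q0, a)

q3


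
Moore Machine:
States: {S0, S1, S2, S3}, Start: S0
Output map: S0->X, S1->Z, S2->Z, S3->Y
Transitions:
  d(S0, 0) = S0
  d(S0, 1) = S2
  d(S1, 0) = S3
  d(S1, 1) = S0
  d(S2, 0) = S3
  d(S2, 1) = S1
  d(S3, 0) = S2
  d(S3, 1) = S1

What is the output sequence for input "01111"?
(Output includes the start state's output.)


Start: S0 (output X)
  --0--> S0 (output X)
  --1--> S2 (output Z)
  --1--> S1 (output Z)
  --1--> S0 (output X)
  --1--> S2 (output Z)

"XXZZXZ"


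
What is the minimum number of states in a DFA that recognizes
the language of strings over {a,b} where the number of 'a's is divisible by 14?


States track (count of 'a') mod 14.
Need 14 states: one per remainder 0..13; accept = remainder 0.

14


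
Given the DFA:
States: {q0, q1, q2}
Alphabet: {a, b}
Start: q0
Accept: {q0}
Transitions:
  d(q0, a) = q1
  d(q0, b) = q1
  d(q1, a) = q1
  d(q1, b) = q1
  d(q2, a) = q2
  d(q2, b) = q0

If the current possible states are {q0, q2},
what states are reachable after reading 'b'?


Apply transition on 'b' from each current state:
  d(q0, b) = q1
  d(q2, b) = q0

{q0, q1}


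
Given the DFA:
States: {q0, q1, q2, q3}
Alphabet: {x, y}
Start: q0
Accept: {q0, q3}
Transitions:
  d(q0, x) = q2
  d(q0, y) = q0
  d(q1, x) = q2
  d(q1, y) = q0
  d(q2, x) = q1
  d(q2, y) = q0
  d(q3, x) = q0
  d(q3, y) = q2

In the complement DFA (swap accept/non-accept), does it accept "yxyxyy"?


Trace: q0 -> q0 -> q2 -> q0 -> q2 -> q0 -> q0
Final: q0
Original accept: {q0, q3}
Complement: q0 is in original accept

No, complement rejects (original accepts)


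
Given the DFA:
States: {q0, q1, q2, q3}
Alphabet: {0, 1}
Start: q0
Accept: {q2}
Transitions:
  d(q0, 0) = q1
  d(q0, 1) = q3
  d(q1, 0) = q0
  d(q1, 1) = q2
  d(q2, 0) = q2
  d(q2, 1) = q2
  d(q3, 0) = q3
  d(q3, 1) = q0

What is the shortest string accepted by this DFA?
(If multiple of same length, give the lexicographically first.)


BFS by string length (lex-first path to each state shown):
  len 0: q0<-""
  len 1: q1<-"0", q3<-"1"
  len 2: q0<-"00", q2<-"01", q3<-"10"
Found accept state at length 2.

"01"


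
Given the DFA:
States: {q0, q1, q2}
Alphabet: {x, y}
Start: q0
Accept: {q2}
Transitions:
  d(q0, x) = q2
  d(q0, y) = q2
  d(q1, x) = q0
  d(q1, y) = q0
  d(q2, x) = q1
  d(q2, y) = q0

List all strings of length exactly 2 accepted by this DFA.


All strings of length 2: 4 total
Accepted: 0

None


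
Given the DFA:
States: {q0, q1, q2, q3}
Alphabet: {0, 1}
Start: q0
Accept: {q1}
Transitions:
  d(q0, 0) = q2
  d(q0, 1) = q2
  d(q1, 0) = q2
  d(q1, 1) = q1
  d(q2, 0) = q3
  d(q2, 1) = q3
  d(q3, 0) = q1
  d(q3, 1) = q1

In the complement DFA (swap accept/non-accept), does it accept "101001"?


Trace: q0 -> q2 -> q3 -> q1 -> q2 -> q3 -> q1
Final: q1
Original accept: {q1}
Complement: q1 is in original accept

No, complement rejects (original accepts)


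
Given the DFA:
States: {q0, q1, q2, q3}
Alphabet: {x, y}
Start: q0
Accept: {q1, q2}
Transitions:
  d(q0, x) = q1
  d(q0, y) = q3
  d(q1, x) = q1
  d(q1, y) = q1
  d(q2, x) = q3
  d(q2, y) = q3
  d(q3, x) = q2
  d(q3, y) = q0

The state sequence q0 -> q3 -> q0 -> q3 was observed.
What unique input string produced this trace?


Trace back each transition to find the symbol:
  q0 --[y]--> q3
  q3 --[y]--> q0
  q0 --[y]--> q3

"yyy"


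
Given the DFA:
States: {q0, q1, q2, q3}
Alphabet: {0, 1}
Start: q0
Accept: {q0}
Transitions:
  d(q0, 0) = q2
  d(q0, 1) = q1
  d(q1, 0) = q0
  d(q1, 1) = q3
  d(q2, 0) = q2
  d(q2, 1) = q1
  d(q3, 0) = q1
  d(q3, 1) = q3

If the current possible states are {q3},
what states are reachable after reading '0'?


Apply transition on '0' from each current state:
  d(q3, 0) = q1

{q1}


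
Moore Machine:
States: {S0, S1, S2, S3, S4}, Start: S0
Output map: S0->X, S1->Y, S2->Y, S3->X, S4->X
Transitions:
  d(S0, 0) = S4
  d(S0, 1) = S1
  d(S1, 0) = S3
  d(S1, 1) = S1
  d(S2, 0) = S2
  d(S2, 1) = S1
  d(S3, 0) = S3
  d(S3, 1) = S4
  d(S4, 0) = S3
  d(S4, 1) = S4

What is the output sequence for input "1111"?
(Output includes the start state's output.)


Start: S0 (output X)
  --1--> S1 (output Y)
  --1--> S1 (output Y)
  --1--> S1 (output Y)
  --1--> S1 (output Y)

"XYYYY"


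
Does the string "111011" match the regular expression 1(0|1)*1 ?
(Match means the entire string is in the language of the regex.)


|string| = 6; first = '1'; last = '1'

Yes, "111011" matches 1(0|1)*1


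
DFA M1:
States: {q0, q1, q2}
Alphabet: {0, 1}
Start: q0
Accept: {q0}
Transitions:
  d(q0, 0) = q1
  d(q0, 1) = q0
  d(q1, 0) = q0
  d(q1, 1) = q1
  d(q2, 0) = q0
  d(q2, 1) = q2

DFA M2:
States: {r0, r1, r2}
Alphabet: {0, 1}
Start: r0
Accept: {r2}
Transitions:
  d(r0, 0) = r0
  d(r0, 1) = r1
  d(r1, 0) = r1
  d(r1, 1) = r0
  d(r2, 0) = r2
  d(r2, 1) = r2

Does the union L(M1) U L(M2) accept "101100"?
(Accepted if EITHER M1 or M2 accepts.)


M1: final=q1 accepted=False
M2: final=r1 accepted=False

No, union rejects (neither accepts)


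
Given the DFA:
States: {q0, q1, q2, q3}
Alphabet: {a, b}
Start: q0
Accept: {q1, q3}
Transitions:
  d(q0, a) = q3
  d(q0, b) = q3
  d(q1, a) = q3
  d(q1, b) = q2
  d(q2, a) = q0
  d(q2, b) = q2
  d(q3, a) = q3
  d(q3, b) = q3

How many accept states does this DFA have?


Accept states listed: {q1, q3}
Counting: q1(1) q3(2)

2


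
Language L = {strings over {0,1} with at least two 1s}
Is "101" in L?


count('1') = 2

Yes, "101" is in L


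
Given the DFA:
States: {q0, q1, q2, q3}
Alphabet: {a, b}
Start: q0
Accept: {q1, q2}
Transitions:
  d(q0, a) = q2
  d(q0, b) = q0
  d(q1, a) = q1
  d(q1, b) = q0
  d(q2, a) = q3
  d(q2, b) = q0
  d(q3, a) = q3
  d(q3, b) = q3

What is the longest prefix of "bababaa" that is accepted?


Run the DFA, marking each prefix where the state is accepting:
  "" -> q0 [reject]
  "b" -> q0 [reject]
  "ba" -> q2 [accept]
  "bab" -> q0 [reject]
  "baba" -> q2 [accept]
  "babab" -> q0 [reject]
  "bababa" -> q2 [accept]
  "bababaa" -> q3 [reject]

"bababa"


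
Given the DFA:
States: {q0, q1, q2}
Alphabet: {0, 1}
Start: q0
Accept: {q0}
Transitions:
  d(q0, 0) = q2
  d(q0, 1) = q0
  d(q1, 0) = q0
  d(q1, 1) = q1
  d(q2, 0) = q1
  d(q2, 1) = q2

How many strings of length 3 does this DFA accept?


Enumerating all length-3 strings:
  "000" -> q0 [accept]
  "001" -> q1 [reject]
  "010" -> q1 [reject]
  "011" -> q2 [reject]
  "100" -> q1 [reject]
  "101" -> q2 [reject]
  "110" -> q2 [reject]
  "111" -> q0 [accept]

2 out of 8


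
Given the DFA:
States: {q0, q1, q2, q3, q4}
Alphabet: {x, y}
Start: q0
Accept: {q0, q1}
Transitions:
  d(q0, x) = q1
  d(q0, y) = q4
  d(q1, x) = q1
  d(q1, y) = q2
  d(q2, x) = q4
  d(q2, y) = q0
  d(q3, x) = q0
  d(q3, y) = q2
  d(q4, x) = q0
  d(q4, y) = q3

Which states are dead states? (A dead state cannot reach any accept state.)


Forward reachability from each state:
  q0 -> reaches accept state q0 (live)
  q1 -> reaches accept state q0 (live)
  q2 -> reaches accept state q0 (live)
  q3 -> reaches accept state q0 (live)
  q4 -> reaches accept state q0 (live)

None (all states can reach an accept state)


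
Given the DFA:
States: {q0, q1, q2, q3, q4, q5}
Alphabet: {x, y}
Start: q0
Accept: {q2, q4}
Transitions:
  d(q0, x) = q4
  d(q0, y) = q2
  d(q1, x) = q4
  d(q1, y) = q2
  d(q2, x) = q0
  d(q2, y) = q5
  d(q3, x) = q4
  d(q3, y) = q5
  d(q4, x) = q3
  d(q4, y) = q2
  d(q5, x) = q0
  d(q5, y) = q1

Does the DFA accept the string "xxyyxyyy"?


Trace: q0 -> q4 -> q3 -> q5 -> q1 -> q4 -> q2 -> q5 -> q1
Final state: q1
Accept states: {q2, q4}

No, rejected (final state q1 is not an accept state)


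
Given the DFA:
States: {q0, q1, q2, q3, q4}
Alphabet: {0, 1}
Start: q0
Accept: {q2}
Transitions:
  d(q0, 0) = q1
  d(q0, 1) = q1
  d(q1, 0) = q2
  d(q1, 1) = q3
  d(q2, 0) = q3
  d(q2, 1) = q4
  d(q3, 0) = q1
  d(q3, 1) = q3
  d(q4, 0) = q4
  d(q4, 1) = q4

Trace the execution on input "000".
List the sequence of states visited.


Input: 000
d(q0, 0) = q1
d(q1, 0) = q2
d(q2, 0) = q3


q0 -> q1 -> q2 -> q3


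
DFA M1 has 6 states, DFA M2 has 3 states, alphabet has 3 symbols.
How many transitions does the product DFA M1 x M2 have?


Product DFA has 6 * 3 = 18 states.
Each has 3 transitions: 18 * 3 = 54

54


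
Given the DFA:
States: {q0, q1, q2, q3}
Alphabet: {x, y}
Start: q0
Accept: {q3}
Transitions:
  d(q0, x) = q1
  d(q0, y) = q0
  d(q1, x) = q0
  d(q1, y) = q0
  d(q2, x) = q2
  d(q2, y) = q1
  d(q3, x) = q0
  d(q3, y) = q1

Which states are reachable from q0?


BFS from q0:
  layer 0: {q0}
  layer 1: {q1}

{q0, q1}


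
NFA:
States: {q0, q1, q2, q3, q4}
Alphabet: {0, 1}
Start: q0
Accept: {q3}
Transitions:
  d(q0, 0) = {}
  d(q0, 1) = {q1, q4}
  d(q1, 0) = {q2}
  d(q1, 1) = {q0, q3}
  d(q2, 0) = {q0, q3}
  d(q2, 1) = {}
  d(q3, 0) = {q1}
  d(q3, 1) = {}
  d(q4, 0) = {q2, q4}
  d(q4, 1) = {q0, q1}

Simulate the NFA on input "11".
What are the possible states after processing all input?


Start: {q0}
  --1--> {q1, q4}
  --1--> {q0, q1, q3}

{q0, q1, q3}


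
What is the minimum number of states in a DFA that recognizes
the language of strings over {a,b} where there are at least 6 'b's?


States: count = 0, 1, ..., 5, and a final '>= 6' state.
Total: 6 + 1 = 7. Accept = '>= 6' state.

7


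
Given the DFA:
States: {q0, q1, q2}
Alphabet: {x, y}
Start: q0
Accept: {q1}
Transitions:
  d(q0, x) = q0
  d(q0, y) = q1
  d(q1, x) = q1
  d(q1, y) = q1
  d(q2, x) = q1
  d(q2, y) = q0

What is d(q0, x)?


Looking up transition d(q0, x)

q0


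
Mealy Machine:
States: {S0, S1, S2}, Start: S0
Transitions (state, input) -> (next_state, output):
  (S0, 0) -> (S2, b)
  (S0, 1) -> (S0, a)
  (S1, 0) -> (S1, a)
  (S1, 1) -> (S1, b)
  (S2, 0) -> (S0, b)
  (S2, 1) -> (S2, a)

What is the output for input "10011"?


Step-by-step:
  (S0, 1) -> (S0, a)
  (S0, 0) -> (S2, b)
  (S2, 0) -> (S0, b)
  (S0, 1) -> (S0, a)
  (S0, 1) -> (S0, a)

"abbaa"


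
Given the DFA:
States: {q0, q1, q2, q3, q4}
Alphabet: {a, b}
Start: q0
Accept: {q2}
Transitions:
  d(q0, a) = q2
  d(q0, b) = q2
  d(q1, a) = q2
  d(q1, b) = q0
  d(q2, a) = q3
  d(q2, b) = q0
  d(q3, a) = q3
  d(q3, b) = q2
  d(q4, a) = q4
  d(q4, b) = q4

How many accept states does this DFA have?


Accept states listed: {q2}
Counting: q2(1)

1


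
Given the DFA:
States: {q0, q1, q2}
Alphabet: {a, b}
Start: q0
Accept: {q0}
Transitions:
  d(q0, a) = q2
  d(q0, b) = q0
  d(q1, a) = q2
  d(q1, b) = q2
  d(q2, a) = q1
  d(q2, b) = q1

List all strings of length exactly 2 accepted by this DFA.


All strings of length 2: 4 total
Accepted: 1

"bb"


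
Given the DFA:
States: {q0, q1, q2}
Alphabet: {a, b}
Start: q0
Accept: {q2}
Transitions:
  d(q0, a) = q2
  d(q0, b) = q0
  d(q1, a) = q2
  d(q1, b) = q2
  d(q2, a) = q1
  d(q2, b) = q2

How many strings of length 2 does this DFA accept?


Enumerating all length-2 strings:
  "aa" -> q1 [reject]
  "ab" -> q2 [accept]
  "ba" -> q2 [accept]
  "bb" -> q0 [reject]

2 out of 4


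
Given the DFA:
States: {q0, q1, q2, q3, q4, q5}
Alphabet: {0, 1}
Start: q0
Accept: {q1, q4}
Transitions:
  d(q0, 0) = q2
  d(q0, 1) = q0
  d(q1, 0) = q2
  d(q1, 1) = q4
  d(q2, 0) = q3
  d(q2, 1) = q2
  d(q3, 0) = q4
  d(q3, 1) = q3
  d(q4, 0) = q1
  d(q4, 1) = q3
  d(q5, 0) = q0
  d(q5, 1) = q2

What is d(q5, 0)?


Looking up transition d(q5, 0)

q0


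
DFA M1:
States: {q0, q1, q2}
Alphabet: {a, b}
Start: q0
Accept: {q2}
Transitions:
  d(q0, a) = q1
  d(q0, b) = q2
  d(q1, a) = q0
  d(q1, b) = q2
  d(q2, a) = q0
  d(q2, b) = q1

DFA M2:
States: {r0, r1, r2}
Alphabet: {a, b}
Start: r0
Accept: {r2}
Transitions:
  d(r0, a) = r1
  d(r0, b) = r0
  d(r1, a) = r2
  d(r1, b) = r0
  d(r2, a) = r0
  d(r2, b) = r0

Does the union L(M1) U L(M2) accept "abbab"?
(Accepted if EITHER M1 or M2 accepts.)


M1: final=q2 accepted=True
M2: final=r0 accepted=False

Yes, union accepts


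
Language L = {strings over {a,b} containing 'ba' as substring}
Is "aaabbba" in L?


'ba' occurs at index 5

Yes, "aaabbba" is in L


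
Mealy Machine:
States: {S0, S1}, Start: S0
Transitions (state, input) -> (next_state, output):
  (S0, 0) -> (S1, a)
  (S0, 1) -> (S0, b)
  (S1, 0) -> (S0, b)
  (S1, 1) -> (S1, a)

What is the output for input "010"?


Step-by-step:
  (S0, 0) -> (S1, a)
  (S1, 1) -> (S1, a)
  (S1, 0) -> (S0, b)

"aab"


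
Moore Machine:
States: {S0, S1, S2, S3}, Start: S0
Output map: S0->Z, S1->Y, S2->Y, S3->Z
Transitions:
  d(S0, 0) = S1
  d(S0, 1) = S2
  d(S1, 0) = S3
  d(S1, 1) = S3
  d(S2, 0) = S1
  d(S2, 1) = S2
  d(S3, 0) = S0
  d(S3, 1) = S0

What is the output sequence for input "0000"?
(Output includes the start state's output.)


Start: S0 (output Z)
  --0--> S1 (output Y)
  --0--> S3 (output Z)
  --0--> S0 (output Z)
  --0--> S1 (output Y)

"ZYZZY"


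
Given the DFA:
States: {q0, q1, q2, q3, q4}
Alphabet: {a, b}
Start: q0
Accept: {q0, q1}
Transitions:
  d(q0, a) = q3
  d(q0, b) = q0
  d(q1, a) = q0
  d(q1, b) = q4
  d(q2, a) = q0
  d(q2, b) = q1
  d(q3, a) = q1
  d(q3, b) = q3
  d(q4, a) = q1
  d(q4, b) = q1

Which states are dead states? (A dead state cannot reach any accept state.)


Forward reachability from each state:
  q0 -> reaches accept state q0 (live)
  q1 -> reaches accept state q0 (live)
  q2 -> reaches accept state q0 (live)
  q3 -> reaches accept state q0 (live)
  q4 -> reaches accept state q0 (live)

None (all states can reach an accept state)


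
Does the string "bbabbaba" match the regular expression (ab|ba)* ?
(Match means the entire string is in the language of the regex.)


|string| = 8; first = 'b'; last = 'a'

No, "bbabbaba" does not match (ab|ba)*


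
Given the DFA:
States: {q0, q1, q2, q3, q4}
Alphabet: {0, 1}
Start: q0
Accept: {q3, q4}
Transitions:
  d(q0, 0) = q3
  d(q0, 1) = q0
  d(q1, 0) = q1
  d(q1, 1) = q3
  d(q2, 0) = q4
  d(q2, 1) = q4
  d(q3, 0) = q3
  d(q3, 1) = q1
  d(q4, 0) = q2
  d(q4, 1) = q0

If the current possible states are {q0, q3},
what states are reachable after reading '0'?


Apply transition on '0' from each current state:
  d(q0, 0) = q3
  d(q3, 0) = q3

{q3}


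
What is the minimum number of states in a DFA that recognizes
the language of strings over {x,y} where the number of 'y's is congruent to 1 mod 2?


States track (count of 'y') mod 2.
Need 2 states: one per remainder 0..1; accept = remainder 1.

2


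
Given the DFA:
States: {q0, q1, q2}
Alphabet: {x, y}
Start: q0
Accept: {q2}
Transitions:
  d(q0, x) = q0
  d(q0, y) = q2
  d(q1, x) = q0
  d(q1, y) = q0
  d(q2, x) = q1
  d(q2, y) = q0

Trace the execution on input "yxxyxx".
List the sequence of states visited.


Input: yxxyxx
d(q0, y) = q2
d(q2, x) = q1
d(q1, x) = q0
d(q0, y) = q2
d(q2, x) = q1
d(q1, x) = q0


q0 -> q2 -> q1 -> q0 -> q2 -> q1 -> q0


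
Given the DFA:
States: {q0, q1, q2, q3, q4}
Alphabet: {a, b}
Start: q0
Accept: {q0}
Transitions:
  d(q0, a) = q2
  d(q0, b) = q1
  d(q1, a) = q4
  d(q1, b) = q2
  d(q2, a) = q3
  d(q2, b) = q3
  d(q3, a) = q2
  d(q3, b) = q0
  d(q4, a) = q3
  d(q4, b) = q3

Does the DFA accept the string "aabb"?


Trace: q0 -> q2 -> q3 -> q0 -> q1
Final state: q1
Accept states: {q0}

No, rejected (final state q1 is not an accept state)


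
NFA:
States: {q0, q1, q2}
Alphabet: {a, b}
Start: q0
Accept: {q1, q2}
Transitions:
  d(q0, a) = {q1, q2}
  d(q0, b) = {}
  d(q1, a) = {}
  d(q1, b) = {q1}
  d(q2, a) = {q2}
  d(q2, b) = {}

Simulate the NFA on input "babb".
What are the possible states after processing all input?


Start: {q0}
  --b--> {}
  --a--> {}
  --b--> {}
  --b--> {}

{} (empty set, no valid transitions)


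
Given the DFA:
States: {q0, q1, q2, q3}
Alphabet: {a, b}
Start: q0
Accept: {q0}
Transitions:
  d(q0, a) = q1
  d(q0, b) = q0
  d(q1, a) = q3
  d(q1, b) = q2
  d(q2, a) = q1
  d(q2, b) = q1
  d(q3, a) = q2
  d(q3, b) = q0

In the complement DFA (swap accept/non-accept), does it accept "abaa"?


Trace: q0 -> q1 -> q2 -> q1 -> q3
Final: q3
Original accept: {q0}
Complement: q3 is not in original accept

Yes, complement accepts (original rejects)


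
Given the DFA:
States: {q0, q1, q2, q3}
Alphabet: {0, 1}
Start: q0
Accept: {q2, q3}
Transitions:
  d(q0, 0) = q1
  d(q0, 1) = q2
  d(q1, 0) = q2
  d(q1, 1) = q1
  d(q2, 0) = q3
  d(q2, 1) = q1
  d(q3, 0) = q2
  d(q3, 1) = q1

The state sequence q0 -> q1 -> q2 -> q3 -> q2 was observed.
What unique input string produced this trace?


Trace back each transition to find the symbol:
  q0 --[0]--> q1
  q1 --[0]--> q2
  q2 --[0]--> q3
  q3 --[0]--> q2

"0000"


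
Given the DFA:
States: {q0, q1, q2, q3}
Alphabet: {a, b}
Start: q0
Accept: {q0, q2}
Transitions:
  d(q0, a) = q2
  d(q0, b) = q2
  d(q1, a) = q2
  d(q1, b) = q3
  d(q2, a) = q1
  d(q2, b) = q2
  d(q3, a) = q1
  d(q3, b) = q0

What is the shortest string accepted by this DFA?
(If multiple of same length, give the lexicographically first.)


BFS by string length (lex-first path to each state shown):
  len 0: q0<-""
Found accept state at length 0.

"" (empty string)


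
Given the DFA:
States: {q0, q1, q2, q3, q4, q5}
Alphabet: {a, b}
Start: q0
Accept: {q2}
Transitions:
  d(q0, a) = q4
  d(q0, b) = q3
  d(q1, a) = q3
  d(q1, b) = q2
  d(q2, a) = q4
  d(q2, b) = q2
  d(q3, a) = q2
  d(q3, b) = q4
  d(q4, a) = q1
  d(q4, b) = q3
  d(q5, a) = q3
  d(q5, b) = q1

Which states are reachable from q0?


BFS from q0:
  layer 0: {q0}
  layer 1: {q3, q4}
  layer 2: {q1, q2}

{q0, q1, q2, q3, q4}


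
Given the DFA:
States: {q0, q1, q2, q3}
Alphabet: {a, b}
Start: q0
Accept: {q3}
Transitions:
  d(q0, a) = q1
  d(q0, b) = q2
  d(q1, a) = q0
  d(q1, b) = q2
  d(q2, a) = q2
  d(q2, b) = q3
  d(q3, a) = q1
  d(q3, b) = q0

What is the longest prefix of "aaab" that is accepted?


Run the DFA, marking each prefix where the state is accepting:
  "" -> q0 [reject]
  "a" -> q1 [reject]
  "aa" -> q0 [reject]
  "aaa" -> q1 [reject]
  "aaab" -> q2 [reject]

No prefix is accepted


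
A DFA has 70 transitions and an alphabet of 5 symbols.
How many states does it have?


Each state has exactly one transition per symbol.
states = transitions / |alphabet| = 70 / 5 = 14

14


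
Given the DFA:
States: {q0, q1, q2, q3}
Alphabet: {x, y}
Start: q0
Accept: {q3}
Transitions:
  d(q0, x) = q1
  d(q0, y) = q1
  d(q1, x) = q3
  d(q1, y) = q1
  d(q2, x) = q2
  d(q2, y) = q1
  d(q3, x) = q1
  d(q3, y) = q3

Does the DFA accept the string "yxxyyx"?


Trace: q0 -> q1 -> q3 -> q1 -> q1 -> q1 -> q3
Final state: q3
Accept states: {q3}

Yes, accepted (final state q3 is an accept state)


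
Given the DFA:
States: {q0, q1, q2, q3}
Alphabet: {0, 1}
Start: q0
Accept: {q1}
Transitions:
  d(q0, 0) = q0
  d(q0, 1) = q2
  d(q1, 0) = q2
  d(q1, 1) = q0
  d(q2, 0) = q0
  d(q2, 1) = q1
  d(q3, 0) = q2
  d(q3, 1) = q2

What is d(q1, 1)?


Looking up transition d(q1, 1)

q0


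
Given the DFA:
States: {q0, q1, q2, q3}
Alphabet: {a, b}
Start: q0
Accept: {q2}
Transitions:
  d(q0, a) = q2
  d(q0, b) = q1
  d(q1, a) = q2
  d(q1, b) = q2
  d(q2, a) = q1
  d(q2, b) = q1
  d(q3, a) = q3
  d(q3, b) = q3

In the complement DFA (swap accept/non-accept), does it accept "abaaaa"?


Trace: q0 -> q2 -> q1 -> q2 -> q1 -> q2 -> q1
Final: q1
Original accept: {q2}
Complement: q1 is not in original accept

Yes, complement accepts (original rejects)


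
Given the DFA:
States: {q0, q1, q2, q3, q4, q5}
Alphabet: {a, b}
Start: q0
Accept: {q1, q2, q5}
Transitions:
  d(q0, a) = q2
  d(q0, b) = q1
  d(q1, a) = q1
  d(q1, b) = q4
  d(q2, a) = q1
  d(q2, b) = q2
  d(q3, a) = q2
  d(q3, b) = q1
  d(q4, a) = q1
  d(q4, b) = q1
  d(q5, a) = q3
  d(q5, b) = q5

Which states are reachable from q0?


BFS from q0:
  layer 0: {q0}
  layer 1: {q1, q2}
  layer 2: {q4}

{q0, q1, q2, q4}


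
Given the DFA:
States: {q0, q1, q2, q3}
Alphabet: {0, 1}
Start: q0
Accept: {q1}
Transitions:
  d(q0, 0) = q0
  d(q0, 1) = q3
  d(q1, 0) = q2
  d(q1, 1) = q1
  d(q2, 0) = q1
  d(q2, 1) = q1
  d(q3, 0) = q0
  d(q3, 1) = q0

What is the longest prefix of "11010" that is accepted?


Run the DFA, marking each prefix where the state is accepting:
  "" -> q0 [reject]
  "1" -> q3 [reject]
  "11" -> q0 [reject]
  "110" -> q0 [reject]
  "1101" -> q3 [reject]
  "11010" -> q0 [reject]

No prefix is accepted


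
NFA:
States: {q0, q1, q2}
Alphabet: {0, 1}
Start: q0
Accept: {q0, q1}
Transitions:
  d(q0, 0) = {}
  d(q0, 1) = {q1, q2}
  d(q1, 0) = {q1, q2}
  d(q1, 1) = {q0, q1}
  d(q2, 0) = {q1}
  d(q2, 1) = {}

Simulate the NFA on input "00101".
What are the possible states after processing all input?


Start: {q0}
  --0--> {}
  --0--> {}
  --1--> {}
  --0--> {}
  --1--> {}

{} (empty set, no valid transitions)


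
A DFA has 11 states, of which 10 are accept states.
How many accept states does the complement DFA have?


Complement swaps accept and non-accept states.
11 - 10 = 1

1
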